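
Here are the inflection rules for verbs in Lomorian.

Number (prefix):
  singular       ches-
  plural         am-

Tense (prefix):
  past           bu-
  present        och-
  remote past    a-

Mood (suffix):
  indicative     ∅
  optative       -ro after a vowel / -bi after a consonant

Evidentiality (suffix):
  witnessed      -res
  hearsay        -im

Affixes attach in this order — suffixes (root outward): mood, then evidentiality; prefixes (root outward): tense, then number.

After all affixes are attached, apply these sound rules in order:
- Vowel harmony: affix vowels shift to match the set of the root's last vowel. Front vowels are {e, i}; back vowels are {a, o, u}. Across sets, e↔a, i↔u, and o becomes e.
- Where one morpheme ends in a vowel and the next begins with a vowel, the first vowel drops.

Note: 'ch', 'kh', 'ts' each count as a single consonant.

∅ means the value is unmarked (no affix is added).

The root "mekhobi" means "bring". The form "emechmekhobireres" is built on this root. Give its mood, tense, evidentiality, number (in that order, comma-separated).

Segment: am-och-mekhobi-ro-res.
mood: -ro/bi → optative.
tense: och- → present.
evidentiality: -res → witnessed.
number: am- → plural.

optative, present, witnessed, plural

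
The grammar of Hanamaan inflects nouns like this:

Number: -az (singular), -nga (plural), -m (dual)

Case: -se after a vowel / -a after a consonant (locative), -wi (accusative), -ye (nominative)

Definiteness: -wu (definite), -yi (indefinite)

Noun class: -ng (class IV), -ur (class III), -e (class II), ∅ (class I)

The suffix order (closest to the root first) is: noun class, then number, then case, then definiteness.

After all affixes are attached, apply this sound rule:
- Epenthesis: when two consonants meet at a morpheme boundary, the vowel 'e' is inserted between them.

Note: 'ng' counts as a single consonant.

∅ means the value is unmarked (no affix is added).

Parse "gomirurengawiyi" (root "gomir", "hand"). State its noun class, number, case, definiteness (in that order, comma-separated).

Segment: gomir-ur-nga-wi-yi.
noun class: -ur → class III.
number: -nga → plural.
case: -wi → accusative.
definiteness: -yi → indefinite.

class III, plural, accusative, indefinite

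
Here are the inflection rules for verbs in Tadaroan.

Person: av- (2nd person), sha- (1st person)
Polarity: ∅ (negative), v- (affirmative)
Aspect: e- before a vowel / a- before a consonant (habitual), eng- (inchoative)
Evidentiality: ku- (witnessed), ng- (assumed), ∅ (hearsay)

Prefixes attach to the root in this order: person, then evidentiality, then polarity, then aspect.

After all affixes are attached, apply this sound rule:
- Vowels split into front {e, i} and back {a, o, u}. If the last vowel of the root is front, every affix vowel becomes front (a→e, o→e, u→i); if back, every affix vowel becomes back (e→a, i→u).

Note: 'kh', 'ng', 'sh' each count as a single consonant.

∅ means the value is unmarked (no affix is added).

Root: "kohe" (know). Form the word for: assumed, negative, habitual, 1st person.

Attach person 1st person sha- → shakohe.
Attach evidentiality assumed ng- → ngshakohe.
polarity = negative: zero marking, form stays ngshakohe.
Attach aspect habitual a- (before consonant 'ng') → angshakohe.
Apply vowel harmony: angshakohe → engshekohe.

engshekohe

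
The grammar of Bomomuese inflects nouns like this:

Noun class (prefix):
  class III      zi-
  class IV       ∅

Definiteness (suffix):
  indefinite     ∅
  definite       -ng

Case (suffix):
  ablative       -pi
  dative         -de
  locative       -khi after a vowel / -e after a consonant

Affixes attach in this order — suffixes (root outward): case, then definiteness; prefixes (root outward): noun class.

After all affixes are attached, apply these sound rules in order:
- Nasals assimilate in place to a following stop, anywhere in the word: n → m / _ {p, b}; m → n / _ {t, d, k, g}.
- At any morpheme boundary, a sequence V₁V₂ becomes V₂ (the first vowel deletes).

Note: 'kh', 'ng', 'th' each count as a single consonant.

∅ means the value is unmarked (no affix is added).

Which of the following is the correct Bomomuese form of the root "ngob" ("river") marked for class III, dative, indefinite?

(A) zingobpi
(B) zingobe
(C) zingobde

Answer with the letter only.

Attach noun class class III zi- → zingob.
Attach case dative -de → zingobde.
definiteness = indefinite: zero marking, form stays zingobde.
Nasal assimilation: no change.
Vowel deletion: no change.
So the correct form is zingobde, option (C).
(B) zingobe is wrong: it uses locative instead of dative for case.
(A) zingobpi is wrong: it uses ablative instead of dative for case.

C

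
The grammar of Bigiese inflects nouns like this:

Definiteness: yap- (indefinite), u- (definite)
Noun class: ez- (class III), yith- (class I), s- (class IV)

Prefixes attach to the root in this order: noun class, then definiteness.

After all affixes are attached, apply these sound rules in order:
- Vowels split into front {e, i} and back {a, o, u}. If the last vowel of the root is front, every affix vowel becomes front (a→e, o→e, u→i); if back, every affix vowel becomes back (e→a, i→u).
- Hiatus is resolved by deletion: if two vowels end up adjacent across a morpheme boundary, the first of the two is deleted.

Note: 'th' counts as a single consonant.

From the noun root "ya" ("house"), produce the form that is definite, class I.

uyuthya

Attach noun class class I yith- → yithya.
Attach definiteness definite u- → uyithya.
Apply vowel harmony: uyithya → uyuthya.
Vowel deletion: no change.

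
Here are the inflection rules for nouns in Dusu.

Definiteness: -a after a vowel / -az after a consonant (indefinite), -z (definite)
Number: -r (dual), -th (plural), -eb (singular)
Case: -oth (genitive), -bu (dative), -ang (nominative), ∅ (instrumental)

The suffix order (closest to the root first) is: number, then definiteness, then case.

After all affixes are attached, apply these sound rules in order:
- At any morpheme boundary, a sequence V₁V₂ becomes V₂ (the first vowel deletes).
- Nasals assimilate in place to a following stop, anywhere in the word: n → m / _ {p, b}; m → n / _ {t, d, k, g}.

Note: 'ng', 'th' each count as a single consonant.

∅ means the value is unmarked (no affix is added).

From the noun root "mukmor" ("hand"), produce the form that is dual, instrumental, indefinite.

mukmorraz

Attach number dual -r → mukmorr.
Attach definiteness indefinite -az (after consonant 'r') → mukmorraz.
case = instrumental: zero marking, form stays mukmorraz.
Vowel deletion: no change.
Nasal assimilation: no change.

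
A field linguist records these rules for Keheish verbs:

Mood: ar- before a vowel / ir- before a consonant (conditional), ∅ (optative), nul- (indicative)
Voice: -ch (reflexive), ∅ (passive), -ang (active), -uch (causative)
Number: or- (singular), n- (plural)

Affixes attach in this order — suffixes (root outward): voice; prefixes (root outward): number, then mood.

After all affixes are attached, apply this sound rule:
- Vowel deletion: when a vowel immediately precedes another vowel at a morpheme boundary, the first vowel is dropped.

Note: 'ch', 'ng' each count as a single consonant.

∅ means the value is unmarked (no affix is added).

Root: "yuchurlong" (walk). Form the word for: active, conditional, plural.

Attach number plural n- → nyuchurlong.
Attach voice active -ang → nyuchurlongang.
Attach mood conditional ir- (before consonant 'n') → irnyuchurlongang.
Vowel deletion: no change.

irnyuchurlongang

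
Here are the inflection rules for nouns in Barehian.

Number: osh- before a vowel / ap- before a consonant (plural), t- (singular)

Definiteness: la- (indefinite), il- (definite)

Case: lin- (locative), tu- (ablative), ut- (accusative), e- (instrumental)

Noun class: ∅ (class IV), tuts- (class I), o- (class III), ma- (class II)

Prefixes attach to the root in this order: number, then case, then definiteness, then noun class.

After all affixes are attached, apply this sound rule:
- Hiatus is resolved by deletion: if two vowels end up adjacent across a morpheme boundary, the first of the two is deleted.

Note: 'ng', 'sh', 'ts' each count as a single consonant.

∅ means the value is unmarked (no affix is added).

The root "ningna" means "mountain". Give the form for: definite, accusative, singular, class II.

miluttningna

Attach number singular t- → tningna.
Attach case accusative ut- → uttningna.
Attach definiteness definite il- → iluttningna.
Attach noun class class II ma- → mailuttningna.
Apply vowel deletion: mailuttningna → miluttningna.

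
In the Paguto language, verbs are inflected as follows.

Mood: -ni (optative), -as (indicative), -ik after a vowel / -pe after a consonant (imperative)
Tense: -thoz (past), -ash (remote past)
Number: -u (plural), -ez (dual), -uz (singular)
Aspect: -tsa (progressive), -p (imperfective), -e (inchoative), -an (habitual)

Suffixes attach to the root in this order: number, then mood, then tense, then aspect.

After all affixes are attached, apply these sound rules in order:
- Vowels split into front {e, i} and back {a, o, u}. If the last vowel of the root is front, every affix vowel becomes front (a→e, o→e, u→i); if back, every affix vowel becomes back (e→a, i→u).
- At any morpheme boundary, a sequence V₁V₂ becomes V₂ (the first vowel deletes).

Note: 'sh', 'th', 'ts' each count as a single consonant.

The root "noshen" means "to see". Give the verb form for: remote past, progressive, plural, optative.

noshenineshtse

Attach number plural -u → noshenu.
Attach mood optative -ni → noshenuni.
Attach tense remote past -ash → noshenuniash.
Attach aspect progressive -tsa → noshenuniashtsa.
Apply vowel harmony: noshenuniashtsa → nosheninieshtse.
Apply vowel deletion: nosheninieshtse → noshenineshtse.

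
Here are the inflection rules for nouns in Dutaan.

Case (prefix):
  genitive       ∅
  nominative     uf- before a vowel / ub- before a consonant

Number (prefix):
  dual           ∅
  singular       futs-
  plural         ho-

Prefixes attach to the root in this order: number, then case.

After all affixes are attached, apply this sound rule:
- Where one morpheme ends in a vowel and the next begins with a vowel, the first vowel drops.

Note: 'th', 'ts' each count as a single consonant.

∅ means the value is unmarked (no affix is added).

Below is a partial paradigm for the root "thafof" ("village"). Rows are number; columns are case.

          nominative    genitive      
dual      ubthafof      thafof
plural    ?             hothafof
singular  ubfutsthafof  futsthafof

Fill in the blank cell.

Attach number plural ho- → hothafof.
Attach case nominative ub- (before consonant 'h') → ubhothafof.
Vowel deletion: no change.

ubhothafof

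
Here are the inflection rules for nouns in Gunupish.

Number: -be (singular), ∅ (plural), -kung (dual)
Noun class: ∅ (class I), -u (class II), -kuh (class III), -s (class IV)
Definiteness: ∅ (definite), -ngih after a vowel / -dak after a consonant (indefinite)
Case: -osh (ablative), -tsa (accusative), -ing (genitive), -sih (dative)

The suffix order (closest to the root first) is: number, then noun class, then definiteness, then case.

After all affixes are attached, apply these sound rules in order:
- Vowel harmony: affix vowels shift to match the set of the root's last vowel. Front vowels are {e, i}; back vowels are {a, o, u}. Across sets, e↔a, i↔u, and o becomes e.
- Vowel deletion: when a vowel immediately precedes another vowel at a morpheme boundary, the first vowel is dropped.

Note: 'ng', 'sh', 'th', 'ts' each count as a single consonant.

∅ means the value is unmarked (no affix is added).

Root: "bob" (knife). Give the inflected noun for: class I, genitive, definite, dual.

Attach number dual -kung → bobkung.
noun class = class I: zero marking, form stays bobkung.
definiteness = definite: zero marking, form stays bobkung.
Attach case genitive -ing → bobkunging.
Apply vowel harmony: bobkunging → bobkungung.
Vowel deletion: no change.

bobkungung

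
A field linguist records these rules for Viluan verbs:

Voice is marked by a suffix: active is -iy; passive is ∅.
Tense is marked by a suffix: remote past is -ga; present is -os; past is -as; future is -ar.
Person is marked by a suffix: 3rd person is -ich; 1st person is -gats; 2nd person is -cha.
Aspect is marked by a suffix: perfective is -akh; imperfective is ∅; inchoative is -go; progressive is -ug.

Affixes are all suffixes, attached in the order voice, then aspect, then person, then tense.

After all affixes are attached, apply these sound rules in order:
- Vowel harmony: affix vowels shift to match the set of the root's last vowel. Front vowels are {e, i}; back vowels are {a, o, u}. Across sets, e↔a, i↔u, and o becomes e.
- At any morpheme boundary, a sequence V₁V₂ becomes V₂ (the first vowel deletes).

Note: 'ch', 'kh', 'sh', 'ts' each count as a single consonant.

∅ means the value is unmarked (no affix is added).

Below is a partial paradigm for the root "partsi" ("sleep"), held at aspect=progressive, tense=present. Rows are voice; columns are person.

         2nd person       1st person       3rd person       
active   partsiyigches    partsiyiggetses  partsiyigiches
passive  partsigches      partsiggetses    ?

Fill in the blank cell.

voice = passive: zero marking, form stays partsi.
Attach aspect progressive -ug → partsiug.
Attach person 3rd person -ich → partsiugich.
Attach tense present -os → partsiugichos.
Apply vowel harmony: partsiugichos → partsiigiches.
Apply vowel deletion: partsiigiches → partsigiches.

partsigiches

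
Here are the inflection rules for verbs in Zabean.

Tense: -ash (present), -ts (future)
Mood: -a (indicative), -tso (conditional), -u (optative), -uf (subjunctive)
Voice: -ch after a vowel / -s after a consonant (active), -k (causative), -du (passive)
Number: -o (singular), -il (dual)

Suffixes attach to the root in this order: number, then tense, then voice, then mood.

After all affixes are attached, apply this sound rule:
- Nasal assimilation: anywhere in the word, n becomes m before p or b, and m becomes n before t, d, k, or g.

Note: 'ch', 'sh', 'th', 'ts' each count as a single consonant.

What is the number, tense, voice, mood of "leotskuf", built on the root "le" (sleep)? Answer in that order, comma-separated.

Segment: le-o-ts-k-uf.
number: -o → singular.
tense: -ts → future.
voice: -k → causative.
mood: -uf → subjunctive.

singular, future, causative, subjunctive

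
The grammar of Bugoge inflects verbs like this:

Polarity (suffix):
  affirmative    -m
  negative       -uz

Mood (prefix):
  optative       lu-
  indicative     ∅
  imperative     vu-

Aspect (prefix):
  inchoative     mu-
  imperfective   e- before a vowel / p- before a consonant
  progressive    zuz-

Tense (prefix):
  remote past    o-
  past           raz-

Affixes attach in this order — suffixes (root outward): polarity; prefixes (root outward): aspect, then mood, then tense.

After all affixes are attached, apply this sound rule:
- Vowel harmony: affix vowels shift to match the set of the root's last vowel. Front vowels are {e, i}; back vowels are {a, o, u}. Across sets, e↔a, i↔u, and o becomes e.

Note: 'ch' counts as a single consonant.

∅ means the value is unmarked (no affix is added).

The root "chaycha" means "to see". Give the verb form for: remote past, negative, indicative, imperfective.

opchaychauz

Attach aspect imperfective p- (before consonant 'ch') → pchaycha.
Attach polarity negative -uz → pchaychauz.
mood = indicative: zero marking, form stays pchaychauz.
Attach tense remote past o- → opchaychauz.
Vowel harmony: no change.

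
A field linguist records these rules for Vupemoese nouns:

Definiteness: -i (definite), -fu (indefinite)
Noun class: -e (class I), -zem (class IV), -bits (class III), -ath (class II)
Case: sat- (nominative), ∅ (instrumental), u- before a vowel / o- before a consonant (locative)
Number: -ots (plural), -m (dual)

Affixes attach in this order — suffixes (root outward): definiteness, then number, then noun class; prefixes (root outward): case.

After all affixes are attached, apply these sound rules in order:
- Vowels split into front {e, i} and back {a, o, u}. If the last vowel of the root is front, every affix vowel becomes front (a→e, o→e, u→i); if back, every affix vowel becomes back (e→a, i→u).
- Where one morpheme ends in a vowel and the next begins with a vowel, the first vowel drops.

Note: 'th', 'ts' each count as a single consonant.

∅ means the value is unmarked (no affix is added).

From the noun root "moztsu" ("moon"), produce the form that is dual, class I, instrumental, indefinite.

case = instrumental: zero marking, form stays moztsu.
Attach definiteness indefinite -fu → moztsufu.
Attach number dual -m → moztsufum.
Attach noun class class I -e → moztsufume.
Apply vowel harmony: moztsufume → moztsufuma.
Vowel deletion: no change.

moztsufuma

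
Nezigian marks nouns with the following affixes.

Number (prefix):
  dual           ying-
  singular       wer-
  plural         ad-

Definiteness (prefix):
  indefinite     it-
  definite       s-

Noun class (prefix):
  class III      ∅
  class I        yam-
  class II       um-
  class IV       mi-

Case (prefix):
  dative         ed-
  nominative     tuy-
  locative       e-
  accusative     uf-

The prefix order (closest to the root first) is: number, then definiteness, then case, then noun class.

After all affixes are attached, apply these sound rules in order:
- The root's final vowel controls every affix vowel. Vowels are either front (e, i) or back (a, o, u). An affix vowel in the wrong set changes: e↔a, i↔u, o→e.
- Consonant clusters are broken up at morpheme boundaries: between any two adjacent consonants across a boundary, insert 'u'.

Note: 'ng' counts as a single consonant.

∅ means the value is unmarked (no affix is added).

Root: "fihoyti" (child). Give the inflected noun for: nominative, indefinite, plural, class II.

Attach number plural ad- → adfihoyti.
Attach definiteness indefinite it- → itadfihoyti.
Attach case nominative tuy- → tuyitadfihoyti.
Attach noun class class II um- → umtuyitadfihoyti.
Apply vowel harmony: umtuyitadfihoyti → imtiyitedfihoyti.
Apply epenthesis: imtiyitedfihoyti → imutiyitedufihoyti.

imutiyitedufihoyti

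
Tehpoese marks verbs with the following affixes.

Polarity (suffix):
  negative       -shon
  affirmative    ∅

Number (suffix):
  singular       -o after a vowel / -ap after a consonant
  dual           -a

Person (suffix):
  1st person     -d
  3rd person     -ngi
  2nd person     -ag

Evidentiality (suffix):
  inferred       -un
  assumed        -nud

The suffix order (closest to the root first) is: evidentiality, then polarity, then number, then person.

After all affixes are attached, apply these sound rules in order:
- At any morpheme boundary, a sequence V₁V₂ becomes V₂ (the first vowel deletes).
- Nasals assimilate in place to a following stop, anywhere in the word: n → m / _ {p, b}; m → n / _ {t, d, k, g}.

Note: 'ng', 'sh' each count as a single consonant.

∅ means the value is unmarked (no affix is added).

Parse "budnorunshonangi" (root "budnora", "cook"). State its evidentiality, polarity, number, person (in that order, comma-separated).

inferred, negative, dual, 3rd person

Segment: budnora-un-shon-a-ngi.
evidentiality: -un → inferred.
polarity: -shon → negative.
number: -a → dual.
person: -ngi → 3rd person.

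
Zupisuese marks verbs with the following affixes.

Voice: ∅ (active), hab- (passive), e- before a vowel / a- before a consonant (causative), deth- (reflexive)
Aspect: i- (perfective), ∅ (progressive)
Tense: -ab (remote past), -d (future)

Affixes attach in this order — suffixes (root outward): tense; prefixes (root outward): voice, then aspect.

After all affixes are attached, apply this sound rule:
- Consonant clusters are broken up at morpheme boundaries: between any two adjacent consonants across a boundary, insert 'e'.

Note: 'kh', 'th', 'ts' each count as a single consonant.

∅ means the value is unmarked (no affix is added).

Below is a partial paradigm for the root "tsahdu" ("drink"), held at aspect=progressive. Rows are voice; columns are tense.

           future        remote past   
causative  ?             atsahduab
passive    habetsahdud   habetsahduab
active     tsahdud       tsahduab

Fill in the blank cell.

atsahdud

Attach tense future -d → tsahdud.
Attach voice causative a- (before consonant 'ts') → atsahdud.
aspect = progressive: zero marking, form stays atsahdud.
Epenthesis: no change.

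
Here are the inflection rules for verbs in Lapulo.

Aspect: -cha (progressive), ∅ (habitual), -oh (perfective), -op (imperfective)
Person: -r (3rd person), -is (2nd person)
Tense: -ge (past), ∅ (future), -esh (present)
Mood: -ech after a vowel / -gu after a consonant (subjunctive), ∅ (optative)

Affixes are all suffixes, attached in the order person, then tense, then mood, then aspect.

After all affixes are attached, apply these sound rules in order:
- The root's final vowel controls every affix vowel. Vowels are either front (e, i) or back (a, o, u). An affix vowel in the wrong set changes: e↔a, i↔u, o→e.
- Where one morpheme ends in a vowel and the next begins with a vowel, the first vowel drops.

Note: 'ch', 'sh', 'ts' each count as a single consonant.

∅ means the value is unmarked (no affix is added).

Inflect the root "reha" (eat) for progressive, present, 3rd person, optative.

Attach person 3rd person -r → rehar.
Attach tense present -esh → reharesh.
mood = optative: zero marking, form stays reharesh.
Attach aspect progressive -cha → rehareshcha.
Apply vowel harmony: rehareshcha → reharashcha.
Vowel deletion: no change.

reharashcha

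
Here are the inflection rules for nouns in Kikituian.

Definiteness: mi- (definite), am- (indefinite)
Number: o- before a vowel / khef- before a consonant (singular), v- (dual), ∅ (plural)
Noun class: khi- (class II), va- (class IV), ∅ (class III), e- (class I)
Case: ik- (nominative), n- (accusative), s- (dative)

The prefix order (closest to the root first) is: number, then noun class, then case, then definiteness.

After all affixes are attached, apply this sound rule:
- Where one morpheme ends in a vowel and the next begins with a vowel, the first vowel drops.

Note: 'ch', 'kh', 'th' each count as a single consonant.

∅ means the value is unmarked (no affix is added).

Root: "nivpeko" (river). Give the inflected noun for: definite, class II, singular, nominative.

mikkhikhefnivpeko

Attach number singular khef- (before consonant 'n') → khefnivpeko.
Attach noun class class II khi- → khikhefnivpeko.
Attach case nominative ik- → ikkhikhefnivpeko.
Attach definiteness definite mi- → miikkhikhefnivpeko.
Apply vowel deletion: miikkhikhefnivpeko → mikkhikhefnivpeko.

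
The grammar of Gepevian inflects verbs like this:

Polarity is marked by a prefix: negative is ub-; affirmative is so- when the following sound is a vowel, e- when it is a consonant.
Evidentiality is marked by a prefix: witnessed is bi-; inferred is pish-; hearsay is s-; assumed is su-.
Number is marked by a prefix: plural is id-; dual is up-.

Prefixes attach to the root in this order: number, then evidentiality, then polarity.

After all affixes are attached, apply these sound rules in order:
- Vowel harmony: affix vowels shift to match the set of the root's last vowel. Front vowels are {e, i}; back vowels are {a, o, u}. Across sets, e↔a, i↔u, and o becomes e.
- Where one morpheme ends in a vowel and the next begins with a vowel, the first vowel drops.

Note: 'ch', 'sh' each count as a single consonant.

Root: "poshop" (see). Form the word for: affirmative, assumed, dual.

Attach number dual up- → upposhop.
Attach evidentiality assumed su- → suupposhop.
Attach polarity affirmative e- (before consonant 's') → esuupposhop.
Apply vowel harmony: esuupposhop → asuupposhop.
Apply vowel deletion: asuupposhop → asupposhop.

asupposhop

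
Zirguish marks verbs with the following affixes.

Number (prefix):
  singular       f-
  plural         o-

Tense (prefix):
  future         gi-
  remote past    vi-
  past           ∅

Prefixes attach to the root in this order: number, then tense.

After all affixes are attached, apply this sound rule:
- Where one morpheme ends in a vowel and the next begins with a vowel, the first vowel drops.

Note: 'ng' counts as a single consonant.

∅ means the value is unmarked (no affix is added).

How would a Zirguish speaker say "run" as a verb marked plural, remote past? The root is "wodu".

vowodu

Attach number plural o- → owodu.
Attach tense remote past vi- → viowodu.
Apply vowel deletion: viowodu → vowodu.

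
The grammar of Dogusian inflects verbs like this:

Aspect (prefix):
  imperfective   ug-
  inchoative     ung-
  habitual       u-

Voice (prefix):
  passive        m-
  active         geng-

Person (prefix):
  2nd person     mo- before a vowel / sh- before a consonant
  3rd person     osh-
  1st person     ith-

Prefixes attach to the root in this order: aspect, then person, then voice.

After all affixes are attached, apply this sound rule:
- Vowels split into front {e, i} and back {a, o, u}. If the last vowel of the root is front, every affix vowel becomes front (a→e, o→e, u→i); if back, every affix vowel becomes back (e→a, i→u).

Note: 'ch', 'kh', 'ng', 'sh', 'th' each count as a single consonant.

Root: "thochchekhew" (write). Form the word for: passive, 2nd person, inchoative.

Attach aspect inchoative ung- → ungthochchekhew.
Attach person 2nd person mo- (before vowel 'u') → moungthochchekhew.
Attach voice passive m- → mmoungthochchekhew.
Apply vowel harmony: mmoungthochchekhew → mmeingthochchekhew.

mmeingthochchekhew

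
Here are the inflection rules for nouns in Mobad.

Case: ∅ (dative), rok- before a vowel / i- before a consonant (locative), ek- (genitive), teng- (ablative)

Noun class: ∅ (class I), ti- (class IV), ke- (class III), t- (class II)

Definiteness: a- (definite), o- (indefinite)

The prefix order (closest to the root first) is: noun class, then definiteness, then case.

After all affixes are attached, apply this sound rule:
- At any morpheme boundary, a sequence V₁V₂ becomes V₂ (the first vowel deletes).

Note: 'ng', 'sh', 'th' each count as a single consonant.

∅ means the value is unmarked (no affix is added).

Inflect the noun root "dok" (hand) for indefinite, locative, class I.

noun class = class I: zero marking, form stays dok.
Attach definiteness indefinite o- → odok.
Attach case locative rok- (before vowel 'o') → rokodok.
Vowel deletion: no change.

rokodok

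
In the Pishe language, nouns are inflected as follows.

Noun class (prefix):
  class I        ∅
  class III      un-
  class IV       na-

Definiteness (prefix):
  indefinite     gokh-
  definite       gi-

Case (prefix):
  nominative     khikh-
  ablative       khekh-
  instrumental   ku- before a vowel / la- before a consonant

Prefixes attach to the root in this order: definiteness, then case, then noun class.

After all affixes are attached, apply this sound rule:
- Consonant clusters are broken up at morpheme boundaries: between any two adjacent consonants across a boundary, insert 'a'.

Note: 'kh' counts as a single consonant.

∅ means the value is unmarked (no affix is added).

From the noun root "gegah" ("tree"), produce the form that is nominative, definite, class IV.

nakhikhagigegah

Attach definiteness definite gi- → gigegah.
Attach case nominative khikh- → khikhgigegah.
Attach noun class class IV na- → nakhikhgigegah.
Apply epenthesis: nakhikhgigegah → nakhikhagigegah.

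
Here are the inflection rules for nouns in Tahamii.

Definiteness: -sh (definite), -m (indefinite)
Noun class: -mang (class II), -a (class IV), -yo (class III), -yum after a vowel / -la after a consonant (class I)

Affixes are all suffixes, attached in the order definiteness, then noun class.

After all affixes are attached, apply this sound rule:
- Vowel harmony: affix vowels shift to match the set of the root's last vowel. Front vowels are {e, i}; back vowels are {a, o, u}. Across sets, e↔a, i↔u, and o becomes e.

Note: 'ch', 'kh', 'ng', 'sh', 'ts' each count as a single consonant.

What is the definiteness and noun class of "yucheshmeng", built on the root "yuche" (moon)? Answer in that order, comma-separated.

Segment: yuche-sh-mang.
definiteness: -sh → definite.
noun class: -mang → class II.

definite, class II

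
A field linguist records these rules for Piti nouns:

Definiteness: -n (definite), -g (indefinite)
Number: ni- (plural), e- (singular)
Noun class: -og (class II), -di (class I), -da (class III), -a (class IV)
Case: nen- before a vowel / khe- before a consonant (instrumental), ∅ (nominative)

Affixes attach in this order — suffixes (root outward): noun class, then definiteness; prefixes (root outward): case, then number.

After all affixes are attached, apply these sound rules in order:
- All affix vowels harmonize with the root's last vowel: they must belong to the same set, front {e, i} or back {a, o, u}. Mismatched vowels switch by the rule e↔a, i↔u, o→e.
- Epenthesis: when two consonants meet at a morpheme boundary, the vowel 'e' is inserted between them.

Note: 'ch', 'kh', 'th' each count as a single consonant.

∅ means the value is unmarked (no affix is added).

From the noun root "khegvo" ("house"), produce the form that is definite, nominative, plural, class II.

nukhegvoogen

Attach noun class class II -og → khegvoog.
case = nominative: zero marking, form stays khegvoog.
Attach definiteness definite -n → khegvoogn.
Attach number plural ni- → nikhegvoogn.
Apply vowel harmony: nikhegvoogn → nukhegvoogn.
Apply epenthesis: nukhegvoogn → nukhegvoogen.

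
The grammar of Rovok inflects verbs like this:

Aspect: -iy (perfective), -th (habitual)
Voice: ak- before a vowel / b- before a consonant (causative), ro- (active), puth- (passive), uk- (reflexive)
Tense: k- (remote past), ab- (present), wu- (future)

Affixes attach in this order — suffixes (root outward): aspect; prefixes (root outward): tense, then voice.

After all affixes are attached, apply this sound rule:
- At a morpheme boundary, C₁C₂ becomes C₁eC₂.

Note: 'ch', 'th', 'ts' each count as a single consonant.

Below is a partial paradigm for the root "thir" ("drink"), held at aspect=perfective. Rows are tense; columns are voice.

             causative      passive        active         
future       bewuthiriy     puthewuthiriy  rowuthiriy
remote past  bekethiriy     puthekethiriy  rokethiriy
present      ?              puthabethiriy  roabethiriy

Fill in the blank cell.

Attach aspect perfective -iy → thiriy.
Attach tense present ab- → abthiriy.
Attach voice causative ak- (before vowel 'a') → akabthiriy.
Apply epenthesis: akabthiriy → akabethiriy.

akabethiriy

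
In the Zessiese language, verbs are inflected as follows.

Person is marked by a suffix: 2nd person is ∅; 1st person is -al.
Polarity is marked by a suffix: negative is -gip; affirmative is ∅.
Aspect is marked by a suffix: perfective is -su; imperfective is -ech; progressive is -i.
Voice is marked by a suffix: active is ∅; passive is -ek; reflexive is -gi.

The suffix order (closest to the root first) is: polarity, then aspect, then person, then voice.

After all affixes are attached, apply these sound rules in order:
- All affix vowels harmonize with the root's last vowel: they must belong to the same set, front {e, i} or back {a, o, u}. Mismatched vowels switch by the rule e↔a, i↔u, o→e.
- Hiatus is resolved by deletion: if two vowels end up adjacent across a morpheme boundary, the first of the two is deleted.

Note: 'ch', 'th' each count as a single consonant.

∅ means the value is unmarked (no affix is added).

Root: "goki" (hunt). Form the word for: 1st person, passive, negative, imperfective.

Attach polarity negative -gip → gokigip.
Attach aspect imperfective -ech → gokigipech.
Attach person 1st person -al → gokigipechal.
Attach voice passive -ek → gokigipechalek.
Apply vowel harmony: gokigipechalek → gokigipechelek.
Vowel deletion: no change.

gokigipechelek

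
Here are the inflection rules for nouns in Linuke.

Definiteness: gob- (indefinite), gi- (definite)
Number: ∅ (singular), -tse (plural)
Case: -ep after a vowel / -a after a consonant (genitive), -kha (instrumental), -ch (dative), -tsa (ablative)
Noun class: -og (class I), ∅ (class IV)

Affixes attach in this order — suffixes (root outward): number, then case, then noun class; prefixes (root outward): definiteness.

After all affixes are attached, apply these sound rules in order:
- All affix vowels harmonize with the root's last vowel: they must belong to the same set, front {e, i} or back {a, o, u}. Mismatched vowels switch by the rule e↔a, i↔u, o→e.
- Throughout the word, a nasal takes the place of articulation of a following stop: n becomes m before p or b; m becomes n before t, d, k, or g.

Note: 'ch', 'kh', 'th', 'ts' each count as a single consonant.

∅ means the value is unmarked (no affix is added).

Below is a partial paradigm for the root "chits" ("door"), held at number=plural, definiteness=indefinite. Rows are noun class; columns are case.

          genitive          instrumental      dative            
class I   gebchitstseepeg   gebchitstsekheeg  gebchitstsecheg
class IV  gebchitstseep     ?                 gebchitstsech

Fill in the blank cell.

Attach number plural -tse → chitstse.
Attach case instrumental -kha → chitstsekha.
noun class = class IV: zero marking, form stays chitstsekha.
Attach definiteness indefinite gob- → gobchitstsekha.
Apply vowel harmony: gobchitstsekha → gebchitstsekhe.
Nasal assimilation: no change.

gebchitstsekhe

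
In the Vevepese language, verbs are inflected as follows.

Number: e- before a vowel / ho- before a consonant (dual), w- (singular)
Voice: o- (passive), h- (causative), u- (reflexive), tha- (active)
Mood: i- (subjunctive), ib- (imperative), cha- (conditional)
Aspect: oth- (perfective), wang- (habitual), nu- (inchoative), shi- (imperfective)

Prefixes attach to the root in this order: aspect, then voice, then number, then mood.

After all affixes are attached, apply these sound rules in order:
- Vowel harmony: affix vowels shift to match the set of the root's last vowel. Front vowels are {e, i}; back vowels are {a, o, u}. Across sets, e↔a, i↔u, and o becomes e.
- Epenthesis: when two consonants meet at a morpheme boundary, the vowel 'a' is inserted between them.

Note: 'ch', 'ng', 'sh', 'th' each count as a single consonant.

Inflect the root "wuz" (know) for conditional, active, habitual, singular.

chawathawangawuz

Attach aspect habitual wang- → wangwuz.
Attach voice active tha- → thawangwuz.
Attach number singular w- → wthawangwuz.
Attach mood conditional cha- → chawthawangwuz.
Vowel harmony: no change.
Apply epenthesis: chawthawangwuz → chawathawangawuz.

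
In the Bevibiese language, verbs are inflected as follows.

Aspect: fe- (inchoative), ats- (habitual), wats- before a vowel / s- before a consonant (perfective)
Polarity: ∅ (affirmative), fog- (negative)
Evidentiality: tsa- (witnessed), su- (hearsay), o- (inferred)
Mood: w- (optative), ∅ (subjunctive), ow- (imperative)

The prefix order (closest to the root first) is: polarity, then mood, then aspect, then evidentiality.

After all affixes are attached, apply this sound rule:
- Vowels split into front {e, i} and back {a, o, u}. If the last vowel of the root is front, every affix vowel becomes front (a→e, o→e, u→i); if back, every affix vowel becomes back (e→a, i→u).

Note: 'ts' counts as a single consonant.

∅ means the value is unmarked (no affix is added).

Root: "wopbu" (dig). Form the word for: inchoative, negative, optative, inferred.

ofawfogwopbu

Attach polarity negative fog- → fogwopbu.
Attach mood optative w- → wfogwopbu.
Attach aspect inchoative fe- → fewfogwopbu.
Attach evidentiality inferred o- → ofewfogwopbu.
Apply vowel harmony: ofewfogwopbu → ofawfogwopbu.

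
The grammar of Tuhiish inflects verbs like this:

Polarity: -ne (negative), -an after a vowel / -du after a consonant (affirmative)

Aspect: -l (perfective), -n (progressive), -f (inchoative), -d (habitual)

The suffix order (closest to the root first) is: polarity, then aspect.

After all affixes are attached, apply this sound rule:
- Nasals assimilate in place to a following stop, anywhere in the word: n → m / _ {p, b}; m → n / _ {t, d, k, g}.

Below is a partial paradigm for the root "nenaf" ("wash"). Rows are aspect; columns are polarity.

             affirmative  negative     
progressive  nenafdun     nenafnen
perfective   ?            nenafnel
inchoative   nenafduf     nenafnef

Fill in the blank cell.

Attach polarity affirmative -du (after consonant 'f') → nenafdu.
Attach aspect perfective -l → nenafdul.
Nasal assimilation: no change.

nenafdul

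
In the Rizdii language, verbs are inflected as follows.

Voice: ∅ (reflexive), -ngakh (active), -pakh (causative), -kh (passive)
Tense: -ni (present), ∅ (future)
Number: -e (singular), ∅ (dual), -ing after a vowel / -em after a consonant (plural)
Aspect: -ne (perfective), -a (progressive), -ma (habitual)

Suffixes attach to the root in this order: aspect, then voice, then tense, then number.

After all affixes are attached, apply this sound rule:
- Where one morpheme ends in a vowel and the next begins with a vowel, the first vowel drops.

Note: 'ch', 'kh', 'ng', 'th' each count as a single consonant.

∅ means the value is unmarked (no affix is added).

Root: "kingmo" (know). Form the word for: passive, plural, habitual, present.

kingmomakhning

Attach aspect habitual -ma → kingmoma.
Attach voice passive -kh → kingmomakh.
Attach tense present -ni → kingmomakhni.
Attach number plural -ing (after vowel 'i') → kingmomakhniing.
Apply vowel deletion: kingmomakhniing → kingmomakhning.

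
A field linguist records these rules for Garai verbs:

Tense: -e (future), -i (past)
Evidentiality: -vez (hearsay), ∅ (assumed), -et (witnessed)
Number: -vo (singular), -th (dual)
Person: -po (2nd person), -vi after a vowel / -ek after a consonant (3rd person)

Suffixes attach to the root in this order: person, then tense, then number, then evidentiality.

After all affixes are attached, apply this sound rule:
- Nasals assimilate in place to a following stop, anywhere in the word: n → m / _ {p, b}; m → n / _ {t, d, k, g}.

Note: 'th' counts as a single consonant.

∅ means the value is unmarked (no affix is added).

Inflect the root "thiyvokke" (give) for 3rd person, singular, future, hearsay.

Attach person 3rd person -vi (after vowel 'e') → thiyvokkevi.
Attach tense future -e → thiyvokkevie.
Attach number singular -vo → thiyvokkevievo.
Attach evidentiality hearsay -vez → thiyvokkevievovez.
Nasal assimilation: no change.

thiyvokkevievovez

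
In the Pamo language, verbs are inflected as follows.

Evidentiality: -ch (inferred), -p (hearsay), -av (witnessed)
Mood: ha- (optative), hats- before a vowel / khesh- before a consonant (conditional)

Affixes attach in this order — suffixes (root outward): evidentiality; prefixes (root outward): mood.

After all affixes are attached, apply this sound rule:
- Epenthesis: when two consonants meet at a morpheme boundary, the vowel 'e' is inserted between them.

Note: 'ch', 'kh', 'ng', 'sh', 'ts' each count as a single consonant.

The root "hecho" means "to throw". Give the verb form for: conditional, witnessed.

Attach evidentiality witnessed -av → hechoav.
Attach mood conditional khesh- (before consonant 'h') → kheshhechoav.
Apply epenthesis: kheshhechoav → kheshehechoav.

kheshehechoav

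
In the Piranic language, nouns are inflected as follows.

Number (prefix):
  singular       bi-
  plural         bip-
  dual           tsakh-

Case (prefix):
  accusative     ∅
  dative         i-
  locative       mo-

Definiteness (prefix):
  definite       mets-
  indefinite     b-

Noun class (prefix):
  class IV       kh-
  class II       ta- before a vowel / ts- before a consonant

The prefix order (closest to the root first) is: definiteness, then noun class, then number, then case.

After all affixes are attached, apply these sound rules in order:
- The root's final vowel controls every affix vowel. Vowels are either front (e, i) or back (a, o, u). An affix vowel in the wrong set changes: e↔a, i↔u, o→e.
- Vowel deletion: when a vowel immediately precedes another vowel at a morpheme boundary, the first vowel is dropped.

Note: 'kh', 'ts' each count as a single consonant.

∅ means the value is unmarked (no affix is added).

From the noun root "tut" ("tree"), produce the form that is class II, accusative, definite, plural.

Attach definiteness definite mets- → metstut.
Attach noun class class II ts- (before consonant 'm') → tsmetstut.
Attach number plural bip- → biptsmetstut.
case = accusative: zero marking, form stays biptsmetstut.
Apply vowel harmony: biptsmetstut → buptsmatstut.
Vowel deletion: no change.

buptsmatstut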